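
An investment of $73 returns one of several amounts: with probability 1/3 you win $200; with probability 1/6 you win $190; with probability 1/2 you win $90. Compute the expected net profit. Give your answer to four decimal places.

70.3333

E[payout] = 200·1/3 + 190·1/6 + 90·1/2
 = 200/3 + 95/3 + 45
 = 430/3
Net = 430/3 - 73 = 211/3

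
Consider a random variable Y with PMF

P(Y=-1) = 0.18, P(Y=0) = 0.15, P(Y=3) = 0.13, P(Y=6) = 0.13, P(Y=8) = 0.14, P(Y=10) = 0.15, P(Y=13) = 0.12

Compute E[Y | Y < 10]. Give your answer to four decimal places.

P(Y < 10) = 0.18 + 0.15 + 0.13 + 0.13 + 0.14 = 0.73.
E[Y | Y < 10] = [(-1)·0.18 + 0·0.15 + 3·0.13 + 6·0.13 + 8·0.14] / 0.73
 = 2.11 / 0.73
 = 211/73

2.8904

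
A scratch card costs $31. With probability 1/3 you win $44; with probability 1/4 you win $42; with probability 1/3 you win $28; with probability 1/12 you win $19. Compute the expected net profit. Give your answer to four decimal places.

5.0833

E[payout] = 44·1/3 + 42·1/4 + 28·1/3 + 19·1/12
 = 44/3 + 21/2 + 28/3 + 19/12
 = 433/12
Net = 433/12 - 31 = 61/12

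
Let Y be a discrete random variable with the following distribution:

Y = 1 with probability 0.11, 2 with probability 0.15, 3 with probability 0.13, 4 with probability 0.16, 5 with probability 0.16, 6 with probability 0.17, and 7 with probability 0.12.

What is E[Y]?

E[Y] = Σ y·P(Y=y)
 = 1·0.11 + 2·0.15 + 3·0.13 + 4·0.16 + 5·0.16 + 6·0.17 + 7·0.12
 = 0.11 + 0.3 + 0.39 + 0.64 + 0.8 + 1.02 + 0.84
 = 4.1

4.1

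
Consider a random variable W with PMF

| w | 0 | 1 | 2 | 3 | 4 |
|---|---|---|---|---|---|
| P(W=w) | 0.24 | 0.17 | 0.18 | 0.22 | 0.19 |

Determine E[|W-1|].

1.43

E[|W-1|] = Σ |w-1|·P(W=w)
 = 1·0.24 + 0·0.17 + 1·0.18 + 2·0.22 + 3·0.19
 = 0.24 + 0 + 0.18 + 0.44 + 0.57
 = 1.43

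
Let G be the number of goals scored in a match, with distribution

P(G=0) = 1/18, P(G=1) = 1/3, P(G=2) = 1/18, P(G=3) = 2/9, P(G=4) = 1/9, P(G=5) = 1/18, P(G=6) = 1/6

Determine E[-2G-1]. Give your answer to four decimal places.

E[-2G-1] = Σ (-2g-1)·P(G=g)
 = (-1)·1/18 + (-3)·1/3 + (-5)·1/18 + (-7)·2/9 + (-9)·1/9 + (-11)·1/18 + (-13)·1/6
 = (-1/18) + (-1) + (-5/18) + (-14/9) + (-1) + (-11/18) + (-13/6)
 = -20/3

-6.6667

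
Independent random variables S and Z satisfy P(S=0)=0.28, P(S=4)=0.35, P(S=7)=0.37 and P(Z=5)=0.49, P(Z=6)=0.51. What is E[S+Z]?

E[S+Z] = Σ_s Σ_z (s+z) · P(S=s)P(Z=z)
 = 5·0.1372 + 6·0.1428 + 9·0.1715 + 10·0.1785 + 12·0.1813 + 13·0.1887
 = 0.686 + 0.8568 + 1.5435 + 1.785 + 2.1756 + 2.4531
 = 9.5

9.5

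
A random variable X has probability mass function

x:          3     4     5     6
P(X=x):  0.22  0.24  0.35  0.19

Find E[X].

E[X] = Σ x·P(X=x)
 = 3·0.22 + 4·0.24 + 5·0.35 + 6·0.19
 = 0.66 + 0.96 + 1.75 + 1.14
 = 4.51

4.51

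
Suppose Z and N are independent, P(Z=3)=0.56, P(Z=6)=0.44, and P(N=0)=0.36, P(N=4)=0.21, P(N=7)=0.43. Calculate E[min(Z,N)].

2.58

E[min(Z,N)] = Σ_z Σ_n min(z,n) · P(Z=z)P(N=n)
 = 0·0.2016 + 3·0.1176 + 3·0.2408 + 0·0.1584 + 4·0.0924 + 6·0.1892
 = 0 + 0.3528 + 0.7224 + 0 + 0.3696 + 1.1352
 = 2.58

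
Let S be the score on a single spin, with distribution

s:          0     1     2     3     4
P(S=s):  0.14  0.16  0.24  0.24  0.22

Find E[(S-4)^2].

4.88

E[(S-4)^2] = Σ (s-4)^2·P(S=s)
 = 16·0.14 + 9·0.16 + 4·0.24 + 1·0.24 + 0·0.22
 = 2.24 + 1.44 + 0.96 + 0.24 + 0
 = 4.88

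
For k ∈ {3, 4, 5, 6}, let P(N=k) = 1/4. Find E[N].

4.5

E[N] = Σ n·P(N=n)
 = 3·1/4 + 4·1/4 + 5·1/4 + 6·1/4
 = 3/4 + 1 + 5/4 + 3/2
 = 9/2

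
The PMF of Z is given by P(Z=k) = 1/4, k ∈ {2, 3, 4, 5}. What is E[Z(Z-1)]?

E[Z(Z-1)] = Σ z(z-1)·P(Z=z)
 = 2·1/4 + 6·1/4 + 12·1/4 + 20·1/4
 = 1/2 + 3/2 + 3 + 5
 = 10

10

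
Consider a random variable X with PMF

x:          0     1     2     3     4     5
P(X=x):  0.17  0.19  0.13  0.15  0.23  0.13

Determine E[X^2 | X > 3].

P(X > 3) = 0.23 + 0.13 = 0.36.
E[X^2 | X > 3] = [16·0.23 + 25·0.13] / 0.36
 = 6.93 / 0.36
 = 77/4

19.25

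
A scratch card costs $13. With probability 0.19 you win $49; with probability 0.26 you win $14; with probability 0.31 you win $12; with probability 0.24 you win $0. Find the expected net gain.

E[payout] = 49·0.19 + 14·0.26 + 12·0.31 + 0·0.24
 = 9.31 + 3.64 + 3.72 + 0
 = 16.67
Net = 16.67 - 13 = 3.67

3.67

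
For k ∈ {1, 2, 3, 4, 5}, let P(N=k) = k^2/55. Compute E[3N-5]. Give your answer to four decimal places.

E[3N-5] = Σ (3n-5)·P(N=n)
 = (-2)·1/55 + 1·4/55 + 4·9/55 + 7·16/55 + 10·5/11
 = (-2/55) + 4/55 + 36/55 + 112/55 + 50/11
 = 80/11

7.2727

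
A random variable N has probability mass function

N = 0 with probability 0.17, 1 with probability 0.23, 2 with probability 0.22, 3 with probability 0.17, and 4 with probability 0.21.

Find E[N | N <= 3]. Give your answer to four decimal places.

1.4937

P(N <= 3) = 0.17 + 0.23 + 0.22 + 0.17 = 0.79.
E[N | N <= 3] = [0·0.17 + 1·0.23 + 2·0.22 + 3·0.17] / 0.79
 = 1.18 / 0.79
 = 118/79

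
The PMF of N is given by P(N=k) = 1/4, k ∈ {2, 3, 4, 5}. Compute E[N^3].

E[N^3] = Σ n^3·P(N=n)
 = 8·1/4 + 27·1/4 + 64·1/4 + 125·1/4
 = 2 + 27/4 + 16 + 125/4
 = 56

56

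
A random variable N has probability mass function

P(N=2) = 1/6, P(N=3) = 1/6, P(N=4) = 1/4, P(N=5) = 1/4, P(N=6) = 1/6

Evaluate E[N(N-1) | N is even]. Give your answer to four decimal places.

P(N is even) = 1/6 + 1/4 + 1/6 = 7/12.
E[N(N-1) | N is even] = [2·1/6 + 12·1/4 + 30·1/6] / (7/12)
 = 25/3 / (7/12)
 = 100/7

14.2857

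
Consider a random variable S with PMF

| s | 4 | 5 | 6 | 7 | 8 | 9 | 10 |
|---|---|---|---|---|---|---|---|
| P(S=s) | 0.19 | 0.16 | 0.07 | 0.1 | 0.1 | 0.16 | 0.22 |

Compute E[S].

7.12

E[S] = Σ s·P(S=s)
 = 4·0.19 + 5·0.16 + 6·0.07 + 7·0.1 + 8·0.1 + 9·0.16 + 10·0.22
 = 0.76 + 0.8 + 0.42 + 0.7 + 0.8 + 1.44 + 2.2
 = 7.12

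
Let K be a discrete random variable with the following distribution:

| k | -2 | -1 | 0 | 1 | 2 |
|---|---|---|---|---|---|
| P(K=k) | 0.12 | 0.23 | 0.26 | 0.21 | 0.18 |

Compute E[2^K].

1.545

E[2^K] = Σ 2^k·P(K=k)
 = 0.25·0.12 + 0.5·0.23 + 1·0.26 + 2·0.21 + 4·0.18
 = 0.03 + 0.115 + 0.26 + 0.42 + 0.72
 = 1.545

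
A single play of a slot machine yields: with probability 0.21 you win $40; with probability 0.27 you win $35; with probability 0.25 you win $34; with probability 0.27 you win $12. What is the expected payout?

E[payout] = 40·0.21 + 35·0.27 + 34·0.25 + 12·0.27
 = 8.4 + 9.45 + 8.5 + 3.24
 = 29.59

29.59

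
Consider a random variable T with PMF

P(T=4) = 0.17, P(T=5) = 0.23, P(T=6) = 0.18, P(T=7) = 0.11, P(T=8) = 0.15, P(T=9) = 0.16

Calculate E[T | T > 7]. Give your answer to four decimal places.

8.5161

P(T > 7) = 0.15 + 0.16 = 0.31.
E[T | T > 7] = [8·0.15 + 9·0.16] / 0.31
 = 2.64 / 0.31
 = 264/31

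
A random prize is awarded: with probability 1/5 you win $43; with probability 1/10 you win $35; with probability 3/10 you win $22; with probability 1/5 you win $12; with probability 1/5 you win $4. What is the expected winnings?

E[payout] = 43·1/5 + 35·1/10 + 22·3/10 + 12·1/5 + 4·1/5
 = 43/5 + 7/2 + 33/5 + 12/5 + 4/5
 = 219/10

21.9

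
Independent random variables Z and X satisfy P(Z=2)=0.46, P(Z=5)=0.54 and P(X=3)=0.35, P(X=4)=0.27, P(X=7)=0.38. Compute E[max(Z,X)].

5.3138

E[max(Z,X)] = Σ_z Σ_x max(z,x) · P(Z=z)P(X=x)
 = 3·0.161 + 4·0.1242 + 7·0.1748 + 5·0.189 + 5·0.1458 + 7·0.2052
 = 0.483 + 0.4968 + 1.2236 + 0.945 + 0.729 + 1.4364
 = 5.3138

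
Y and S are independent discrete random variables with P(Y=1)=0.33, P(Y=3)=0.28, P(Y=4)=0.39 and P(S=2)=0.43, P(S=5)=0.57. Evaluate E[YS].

10.1283

E[YS] = Σ_y Σ_s ys · P(Y=y)P(S=s)
 = 2·0.1419 + 5·0.1881 + 6·0.1204 + 15·0.1596 + 8·0.1677 + 20·0.2223
 = 0.2838 + 0.9405 + 0.7224 + 2.394 + 1.3416 + 4.446
 = 10.1283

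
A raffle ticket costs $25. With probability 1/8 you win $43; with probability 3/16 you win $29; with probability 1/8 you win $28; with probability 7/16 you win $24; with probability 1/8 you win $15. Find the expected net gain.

1.6875

E[payout] = 43·1/8 + 29·3/16 + 28·1/8 + 24·7/16 + 15·1/8
 = 43/8 + 87/16 + 7/2 + 21/2 + 15/8
 = 427/16
Net = 427/16 - 25 = 27/16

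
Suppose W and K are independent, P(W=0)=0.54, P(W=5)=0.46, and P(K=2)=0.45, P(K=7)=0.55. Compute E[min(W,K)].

E[min(W,K)] = Σ_w Σ_k min(w,k) · P(W=w)P(K=k)
 = 0·0.243 + 0·0.297 + 2·0.207 + 5·0.253
 = 0 + 0 + 0.414 + 1.265
 = 1.679

1.679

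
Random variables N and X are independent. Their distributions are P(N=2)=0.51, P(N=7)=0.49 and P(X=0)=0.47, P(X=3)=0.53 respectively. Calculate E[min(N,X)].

E[min(N,X)] = Σ_n Σ_x min(n,x) · P(N=n)P(X=x)
 = 0·0.2397 + 2·0.2703 + 0·0.2303 + 3·0.2597
 = 0 + 0.5406 + 0 + 0.7791
 = 1.3197

1.3197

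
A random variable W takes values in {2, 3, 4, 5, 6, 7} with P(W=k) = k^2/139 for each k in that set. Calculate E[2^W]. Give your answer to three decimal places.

E[2^W] = Σ 2^w·P(W=w)
 = 4·4/139 + 8·9/139 + 16·16/139 + 32·25/139 + 64·36/139 + 128·49/139
 = 16/139 + 72/139 + 256/139 + 800/139 + 2304/139 + 6272/139
 = 9720/139

69.928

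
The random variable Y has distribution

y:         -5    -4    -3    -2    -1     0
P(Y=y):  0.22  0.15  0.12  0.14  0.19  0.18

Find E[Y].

-2.53

E[Y] = Σ y·P(Y=y)
 = (-5)·0.22 + (-4)·0.15 + (-3)·0.12 + (-2)·0.14 + (-1)·0.19 + 0·0.18
 = (-1.1) + (-0.6) + (-0.36) + (-0.28) + (-0.19) + 0
 = -2.53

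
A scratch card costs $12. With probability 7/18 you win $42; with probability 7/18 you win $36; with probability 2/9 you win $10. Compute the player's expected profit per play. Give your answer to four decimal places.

20.5556

E[payout] = 42·7/18 + 36·7/18 + 10·2/9
 = 49/3 + 14 + 20/9
 = 293/9
Net = 293/9 - 12 = 185/9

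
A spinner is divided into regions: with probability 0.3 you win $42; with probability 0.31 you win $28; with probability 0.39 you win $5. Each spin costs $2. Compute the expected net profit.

21.23

E[payout] = 42·0.3 + 28·0.31 + 5·0.39
 = 12.6 + 8.68 + 1.95
 = 23.23
Net = 23.23 - 2 = 21.23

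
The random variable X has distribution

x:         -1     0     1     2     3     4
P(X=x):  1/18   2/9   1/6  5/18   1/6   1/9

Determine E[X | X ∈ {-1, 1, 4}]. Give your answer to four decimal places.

P(X ∈ {-1, 1, 4}) = 1/18 + 1/6 + 1/9 = 1/3.
E[X | X ∈ {-1, 1, 4}] = [(-1)·1/18 + 1·1/6 + 4·1/9] / (1/3)
 = 5/9 / (1/3)
 = 5/3

1.6667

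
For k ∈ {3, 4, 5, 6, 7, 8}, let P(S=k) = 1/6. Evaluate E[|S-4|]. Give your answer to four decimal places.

E[|S-4|] = Σ |s-4|·P(S=s)
 = 1·1/6 + 0·1/6 + 1·1/6 + 2·1/6 + 3·1/6 + 4·1/6
 = 1/6 + 0 + 1/6 + 1/3 + 1/2 + 2/3
 = 11/6

1.8333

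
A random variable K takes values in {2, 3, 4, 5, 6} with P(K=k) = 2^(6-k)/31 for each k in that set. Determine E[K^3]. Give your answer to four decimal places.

E[K^3] = Σ k^3·P(K=k)
 = 8·16/31 + 27·8/31 + 64·4/31 + 125·2/31 + 216·1/31
 = 128/31 + 216/31 + 256/31 + 250/31 + 216/31
 = 1066/31

34.3871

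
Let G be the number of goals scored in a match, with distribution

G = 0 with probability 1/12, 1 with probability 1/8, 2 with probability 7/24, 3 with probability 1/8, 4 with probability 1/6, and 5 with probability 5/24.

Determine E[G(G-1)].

E[G(G-1)] = Σ g(g-1)·P(G=g)
 = 0·1/12 + 0·1/8 + 2·7/24 + 6·1/8 + 12·1/6 + 20·5/24
 = 0 + 0 + 7/12 + 3/4 + 2 + 25/6
 = 15/2

7.5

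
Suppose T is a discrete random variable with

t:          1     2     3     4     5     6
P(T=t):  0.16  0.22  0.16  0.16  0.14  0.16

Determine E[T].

E[T] = Σ t·P(T=t)
 = 1·0.16 + 2·0.22 + 3·0.16 + 4·0.16 + 5·0.14 + 6·0.16
 = 0.16 + 0.44 + 0.48 + 0.64 + 0.7 + 0.96
 = 3.38

3.38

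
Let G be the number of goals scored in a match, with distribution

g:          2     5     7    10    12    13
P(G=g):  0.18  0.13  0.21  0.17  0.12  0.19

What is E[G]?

8.09

E[G] = Σ g·P(G=g)
 = 2·0.18 + 5·0.13 + 7·0.21 + 10·0.17 + 12·0.12 + 13·0.19
 = 0.36 + 0.65 + 1.47 + 1.7 + 1.44 + 2.47
 = 8.09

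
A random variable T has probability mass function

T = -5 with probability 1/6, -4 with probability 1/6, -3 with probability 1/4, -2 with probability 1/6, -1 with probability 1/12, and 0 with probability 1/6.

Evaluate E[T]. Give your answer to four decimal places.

E[T] = Σ t·P(T=t)
 = (-5)·1/6 + (-4)·1/6 + (-3)·1/4 + (-2)·1/6 + (-1)·1/12 + 0·1/6
 = (-5/6) + (-2/3) + (-3/4) + (-1/3) + (-1/12) + 0
 = -8/3

-2.6667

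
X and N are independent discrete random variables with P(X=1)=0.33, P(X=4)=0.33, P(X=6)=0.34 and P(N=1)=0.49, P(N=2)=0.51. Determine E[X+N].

E[X+N] = Σ_x Σ_n (x+n) · P(X=x)P(N=n)
 = 2·0.1617 + 3·0.1683 + 5·0.1617 + 6·0.1683 + 7·0.1666 + 8·0.1734
 = 0.3234 + 0.5049 + 0.8085 + 1.0098 + 1.1662 + 1.3872
 = 5.2

5.2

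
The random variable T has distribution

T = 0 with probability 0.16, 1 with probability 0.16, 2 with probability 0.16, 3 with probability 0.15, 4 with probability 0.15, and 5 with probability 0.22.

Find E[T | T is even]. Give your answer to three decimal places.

P(T is even) = 0.16 + 0.16 + 0.15 = 0.47.
E[T | T is even] = [0·0.16 + 2·0.16 + 4·0.15] / 0.47
 = 0.92 / 0.47
 = 92/47

1.957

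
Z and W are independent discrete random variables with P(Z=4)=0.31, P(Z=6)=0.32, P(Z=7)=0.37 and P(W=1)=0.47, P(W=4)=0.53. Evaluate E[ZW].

14.8925

E[ZW] = Σ_z Σ_w zw · P(Z=z)P(W=w)
 = 4·0.1457 + 16·0.1643 + 6·0.1504 + 24·0.1696 + 7·0.1739 + 28·0.1961
 = 0.5828 + 2.6288 + 0.9024 + 4.0704 + 1.2173 + 5.4908
 = 14.8925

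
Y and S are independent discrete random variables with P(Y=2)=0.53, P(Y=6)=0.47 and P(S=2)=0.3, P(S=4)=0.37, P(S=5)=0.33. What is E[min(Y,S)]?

E[min(Y,S)] = Σ_y Σ_s min(y,s) · P(Y=y)P(S=s)
 = 2·0.159 + 2·0.1961 + 2·0.1749 + 2·0.141 + 4·0.1739 + 5·0.1551
 = 0.318 + 0.3922 + 0.3498 + 0.282 + 0.6956 + 0.7755
 = 2.8131

2.8131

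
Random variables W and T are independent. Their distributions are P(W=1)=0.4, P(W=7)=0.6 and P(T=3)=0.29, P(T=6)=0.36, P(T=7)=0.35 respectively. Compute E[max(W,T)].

E[max(W,T)] = Σ_w Σ_t max(w,t) · P(W=w)P(T=t)
 = 3·0.116 + 6·0.144 + 7·0.14 + 7·0.174 + 7·0.216 + 7·0.21
 = 0.348 + 0.864 + 0.98 + 1.218 + 1.512 + 1.47
 = 6.392

6.392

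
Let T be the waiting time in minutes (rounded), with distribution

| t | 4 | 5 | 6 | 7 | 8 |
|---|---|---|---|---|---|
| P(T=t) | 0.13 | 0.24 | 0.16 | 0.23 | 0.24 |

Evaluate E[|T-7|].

E[|T-7|] = Σ |t-7|·P(T=t)
 = 3·0.13 + 2·0.24 + 1·0.16 + 0·0.23 + 1·0.24
 = 0.39 + 0.48 + 0.16 + 0 + 0.24
 = 1.27

1.27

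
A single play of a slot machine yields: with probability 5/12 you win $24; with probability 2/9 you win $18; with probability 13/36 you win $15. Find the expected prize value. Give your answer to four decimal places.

E[payout] = 24·5/12 + 18·2/9 + 15·13/36
 = 10 + 4 + 65/12
 = 233/12

19.4167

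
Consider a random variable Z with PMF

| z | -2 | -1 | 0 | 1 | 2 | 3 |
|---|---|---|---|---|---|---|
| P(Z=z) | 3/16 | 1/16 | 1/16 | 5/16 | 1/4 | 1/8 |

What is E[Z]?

E[Z] = Σ z·P(Z=z)
 = (-2)·3/16 + (-1)·1/16 + 0·1/16 + 1·5/16 + 2·1/4 + 3·1/8
 = (-3/8) + (-1/16) + 0 + 5/16 + 1/2 + 3/8
 = 3/4

0.75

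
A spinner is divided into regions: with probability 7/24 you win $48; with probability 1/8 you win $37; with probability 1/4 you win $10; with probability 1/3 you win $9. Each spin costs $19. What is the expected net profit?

5.125

E[payout] = 48·7/24 + 37·1/8 + 10·1/4 + 9·1/3
 = 14 + 37/8 + 5/2 + 3
 = 193/8
Net = 193/8 - 19 = 41/8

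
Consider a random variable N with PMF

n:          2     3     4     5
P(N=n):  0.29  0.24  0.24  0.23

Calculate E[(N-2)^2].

E[(N-2)^2] = Σ (n-2)^2·P(N=n)
 = 0·0.29 + 1·0.24 + 4·0.24 + 9·0.23
 = 0 + 0.24 + 0.96 + 2.07
 = 3.27

3.27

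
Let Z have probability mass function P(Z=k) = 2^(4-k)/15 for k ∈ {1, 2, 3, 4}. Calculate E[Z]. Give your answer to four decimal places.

E[Z] = Σ z·P(Z=z)
 = 1·8/15 + 2·4/15 + 3·2/15 + 4·1/15
 = 8/15 + 8/15 + 2/5 + 4/15
 = 26/15

1.7333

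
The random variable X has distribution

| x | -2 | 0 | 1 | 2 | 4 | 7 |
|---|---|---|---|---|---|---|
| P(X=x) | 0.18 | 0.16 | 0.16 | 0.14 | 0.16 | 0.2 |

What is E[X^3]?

E[X^3] = Σ x^3·P(X=x)
 = (-8)·0.18 + 0·0.16 + 1·0.16 + 8·0.14 + 64·0.16 + 343·0.2
 = (-1.44) + 0 + 0.16 + 1.12 + 10.24 + 68.6
 = 78.68

78.68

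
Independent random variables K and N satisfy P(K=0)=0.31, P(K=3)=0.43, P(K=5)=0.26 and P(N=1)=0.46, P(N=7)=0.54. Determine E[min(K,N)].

1.716

E[min(K,N)] = Σ_k Σ_n min(k,n) · P(K=k)P(N=n)
 = 0·0.1426 + 0·0.1674 + 1·0.1978 + 3·0.2322 + 1·0.1196 + 5·0.1404
 = 0 + 0 + 0.1978 + 0.6966 + 0.1196 + 0.702
 = 1.716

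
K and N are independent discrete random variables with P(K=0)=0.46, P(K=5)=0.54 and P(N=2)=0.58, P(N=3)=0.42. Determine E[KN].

6.534

E[KN] = Σ_k Σ_n kn · P(K=k)P(N=n)
 = 0·0.2668 + 0·0.1932 + 10·0.3132 + 15·0.2268
 = 0 + 0 + 3.132 + 3.402
 = 6.534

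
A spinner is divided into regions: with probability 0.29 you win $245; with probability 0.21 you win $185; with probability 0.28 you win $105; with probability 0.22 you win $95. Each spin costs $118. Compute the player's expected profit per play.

E[payout] = 245·0.29 + 185·0.21 + 105·0.28 + 95·0.22
 = 71.05 + 38.85 + 29.4 + 20.9
 = 160.2
Net = 160.2 - 118 = 42.2

42.2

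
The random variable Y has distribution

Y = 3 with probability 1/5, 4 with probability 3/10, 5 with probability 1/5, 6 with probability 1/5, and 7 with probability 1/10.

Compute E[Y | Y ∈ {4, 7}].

4.75

P(Y ∈ {4, 7}) = 3/10 + 1/10 = 2/5.
E[Y | Y ∈ {4, 7}] = [4·3/10 + 7·1/10] / (2/5)
 = 19/10 / (2/5)
 = 19/4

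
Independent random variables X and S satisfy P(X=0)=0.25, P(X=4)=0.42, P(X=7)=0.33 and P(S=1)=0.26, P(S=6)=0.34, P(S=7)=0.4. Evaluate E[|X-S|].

3.0192

E[|X-S|] = Σ_x Σ_s |x-s| · P(X=x)P(S=s)
 = 1·0.065 + 6·0.085 + 7·0.1 + 3·0.1092 + 2·0.1428 + 3·0.168 + 6·0.0858 + 1·0.1122 + 0·0.132
 = 0.065 + 0.51 + 0.7 + 0.3276 + 0.2856 + 0.504 + 0.5148 + 0.1122 + 0
 = 3.0192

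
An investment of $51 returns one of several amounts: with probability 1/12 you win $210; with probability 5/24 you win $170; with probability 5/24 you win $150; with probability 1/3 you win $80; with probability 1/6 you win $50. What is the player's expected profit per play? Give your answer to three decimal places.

68.167

E[payout] = 210·1/12 + 170·5/24 + 150·5/24 + 80·1/3 + 50·1/6
 = 35/2 + 425/12 + 125/4 + 80/3 + 25/3
 = 715/6
Net = 715/6 - 51 = 409/6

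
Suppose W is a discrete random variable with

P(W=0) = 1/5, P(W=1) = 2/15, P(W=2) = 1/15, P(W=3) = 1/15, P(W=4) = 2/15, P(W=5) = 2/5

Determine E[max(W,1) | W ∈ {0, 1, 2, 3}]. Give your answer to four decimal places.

P(W ∈ {0, 1, 2, 3}) = 1/5 + 2/15 + 1/15 + 1/15 = 7/15.
E[max(W,1) | W ∈ {0, 1, 2, 3}] = [1·1/5 + 1·2/15 + 2·1/15 + 3·1/15] / (7/15)
 = 2/3 / (7/15)
 = 10/7

1.4286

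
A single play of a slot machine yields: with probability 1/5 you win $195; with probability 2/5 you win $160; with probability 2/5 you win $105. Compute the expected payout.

E[payout] = 195·1/5 + 160·2/5 + 105·2/5
 = 39 + 64 + 42
 = 145

145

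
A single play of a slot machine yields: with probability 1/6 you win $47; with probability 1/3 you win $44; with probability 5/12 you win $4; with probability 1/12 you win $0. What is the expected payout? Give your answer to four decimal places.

24.1667

E[payout] = 47·1/6 + 44·1/3 + 4·5/12 + 0·1/12
 = 47/6 + 44/3 + 5/3 + 0
 = 145/6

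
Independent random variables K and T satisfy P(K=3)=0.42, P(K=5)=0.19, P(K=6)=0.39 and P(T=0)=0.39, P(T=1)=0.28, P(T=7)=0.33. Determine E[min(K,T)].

E[min(K,T)] = Σ_k Σ_t min(k,t) · P(K=k)P(T=t)
 = 0·0.1638 + 1·0.1176 + 3·0.1386 + 0·0.0741 + 1·0.0532 + 5·0.0627 + 0·0.1521 + 1·0.1092 + 6·0.1287
 = 0 + 0.1176 + 0.4158 + 0 + 0.0532 + 0.3135 + 0 + 0.1092 + 0.7722
 = 1.7815

1.7815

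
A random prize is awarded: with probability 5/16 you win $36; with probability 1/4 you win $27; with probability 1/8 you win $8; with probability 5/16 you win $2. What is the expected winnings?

E[payout] = 36·5/16 + 27·1/4 + 8·1/8 + 2·5/16
 = 45/4 + 27/4 + 1 + 5/8
 = 157/8

19.625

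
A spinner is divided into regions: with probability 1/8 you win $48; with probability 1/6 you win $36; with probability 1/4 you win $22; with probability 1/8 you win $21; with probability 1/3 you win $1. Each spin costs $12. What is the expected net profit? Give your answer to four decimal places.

8.4583

E[payout] = 48·1/8 + 36·1/6 + 22·1/4 + 21·1/8 + 1·1/3
 = 6 + 6 + 11/2 + 21/8 + 1/3
 = 491/24
Net = 491/24 - 12 = 203/24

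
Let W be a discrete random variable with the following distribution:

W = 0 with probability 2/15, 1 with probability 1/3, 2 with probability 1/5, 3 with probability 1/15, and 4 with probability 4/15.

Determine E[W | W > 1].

3.125

P(W > 1) = 1/5 + 1/15 + 4/15 = 8/15.
E[W | W > 1] = [2·1/5 + 3·1/15 + 4·4/15] / (8/15)
 = 5/3 / (8/15)
 = 25/8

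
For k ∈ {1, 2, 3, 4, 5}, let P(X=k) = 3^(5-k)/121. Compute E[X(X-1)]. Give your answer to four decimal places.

1.3554

E[X(X-1)] = Σ x(x-1)·P(X=x)
 = 0·81/121 + 2·27/121 + 6·9/121 + 12·3/121 + 20·1/121
 = 0 + 54/121 + 54/121 + 36/121 + 20/121
 = 164/121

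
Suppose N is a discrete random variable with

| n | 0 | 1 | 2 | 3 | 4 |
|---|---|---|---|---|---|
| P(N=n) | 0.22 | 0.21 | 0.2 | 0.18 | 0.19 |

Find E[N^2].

5.67

E[N^2] = Σ n^2·P(N=n)
 = 0·0.22 + 1·0.21 + 4·0.2 + 9·0.18 + 16·0.19
 = 0 + 0.21 + 0.8 + 1.62 + 3.04
 = 5.67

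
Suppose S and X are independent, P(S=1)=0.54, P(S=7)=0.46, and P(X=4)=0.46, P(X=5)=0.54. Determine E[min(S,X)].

2.6284

E[min(S,X)] = Σ_s Σ_x min(s,x) · P(S=s)P(X=x)
 = 1·0.2484 + 1·0.2916 + 4·0.2116 + 5·0.2484
 = 0.2484 + 0.2916 + 0.8464 + 1.242
 = 2.6284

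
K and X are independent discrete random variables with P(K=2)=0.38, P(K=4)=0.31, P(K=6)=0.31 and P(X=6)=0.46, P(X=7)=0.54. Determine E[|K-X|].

E[|K-X|] = Σ_k Σ_x |k-x| · P(K=k)P(X=x)
 = 4·0.1748 + 5·0.2052 + 2·0.1426 + 3·0.1674 + 0·0.1426 + 1·0.1674
 = 0.6992 + 1.026 + 0.2852 + 0.5022 + 0 + 0.1674
 = 2.68

2.68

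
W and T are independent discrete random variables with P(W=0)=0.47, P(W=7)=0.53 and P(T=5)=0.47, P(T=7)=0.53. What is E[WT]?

22.4826

E[WT] = Σ_w Σ_t wt · P(W=w)P(T=t)
 = 0·0.2209 + 0·0.2491 + 35·0.2491 + 49·0.2809
 = 0 + 0 + 8.7185 + 13.7641
 = 22.4826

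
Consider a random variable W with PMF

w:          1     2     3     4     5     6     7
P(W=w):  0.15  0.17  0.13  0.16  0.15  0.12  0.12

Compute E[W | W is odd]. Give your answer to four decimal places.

3.8727

P(W is odd) = 0.15 + 0.13 + 0.15 + 0.12 = 0.55.
E[W | W is odd] = [1·0.15 + 3·0.13 + 5·0.15 + 7·0.12] / 0.55
 = 2.13 / 0.55
 = 213/55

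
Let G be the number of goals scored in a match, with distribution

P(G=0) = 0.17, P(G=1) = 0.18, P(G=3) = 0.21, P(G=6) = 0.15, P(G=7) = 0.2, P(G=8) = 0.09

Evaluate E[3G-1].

10.49

E[3G-1] = Σ (3g-1)·P(G=g)
 = (-1)·0.17 + 2·0.18 + 8·0.21 + 17·0.15 + 20·0.2 + 23·0.09
 = (-0.17) + 0.36 + 1.68 + 2.55 + 4 + 2.07
 = 10.49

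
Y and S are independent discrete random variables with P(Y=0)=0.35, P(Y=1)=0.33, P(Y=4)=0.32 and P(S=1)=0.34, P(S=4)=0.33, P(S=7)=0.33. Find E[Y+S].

E[Y+S] = Σ_y Σ_s (y+s) · P(Y=y)P(S=s)
 = 1·0.119 + 4·0.1155 + 7·0.1155 + 2·0.1122 + 5·0.1089 + 8·0.1089 + 5·0.1088 + 8·0.1056 + 11·0.1056
 = 0.119 + 0.462 + 0.8085 + 0.2244 + 0.5445 + 0.8712 + 0.544 + 0.8448 + 1.1616
 = 5.58

5.58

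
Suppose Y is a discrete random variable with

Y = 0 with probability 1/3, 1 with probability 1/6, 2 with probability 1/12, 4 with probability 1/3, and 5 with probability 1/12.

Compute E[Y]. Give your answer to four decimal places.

2.0833

E[Y] = Σ y·P(Y=y)
 = 0·1/3 + 1·1/6 + 2·1/12 + 4·1/3 + 5·1/12
 = 0 + 1/6 + 1/6 + 4/3 + 5/12
 = 25/12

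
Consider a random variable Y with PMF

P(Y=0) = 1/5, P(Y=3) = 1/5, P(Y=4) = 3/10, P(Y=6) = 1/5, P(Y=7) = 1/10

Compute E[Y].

E[Y] = Σ y·P(Y=y)
 = 0·1/5 + 3·1/5 + 4·3/10 + 6·1/5 + 7·1/10
 = 0 + 3/5 + 6/5 + 6/5 + 7/10
 = 37/10

3.7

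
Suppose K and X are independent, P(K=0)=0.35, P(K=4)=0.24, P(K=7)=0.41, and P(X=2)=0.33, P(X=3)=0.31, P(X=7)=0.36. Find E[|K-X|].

3.1154

E[|K-X|] = Σ_k Σ_x |k-x| · P(K=k)P(X=x)
 = 2·0.1155 + 3·0.1085 + 7·0.126 + 2·0.0792 + 1·0.0744 + 3·0.0864 + 5·0.1353 + 4·0.1271 + 0·0.1476
 = 0.231 + 0.3255 + 0.882 + 0.1584 + 0.0744 + 0.2592 + 0.6765 + 0.5084 + 0
 = 3.1154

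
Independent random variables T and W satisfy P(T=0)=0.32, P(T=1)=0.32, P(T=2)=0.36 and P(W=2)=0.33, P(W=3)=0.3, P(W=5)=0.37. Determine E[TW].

3.5464

E[TW] = Σ_t Σ_w tw · P(T=t)P(W=w)
 = 0·0.1056 + 0·0.096 + 0·0.1184 + 2·0.1056 + 3·0.096 + 5·0.1184 + 4·0.1188 + 6·0.108 + 10·0.1332
 = 0 + 0 + 0 + 0.2112 + 0.288 + 0.592 + 0.4752 + 0.648 + 1.332
 = 3.5464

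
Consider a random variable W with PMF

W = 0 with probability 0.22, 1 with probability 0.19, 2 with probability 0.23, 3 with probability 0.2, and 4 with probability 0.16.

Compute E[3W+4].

E[3W+4] = Σ (3w+4)·P(W=w)
 = 4·0.22 + 7·0.19 + 10·0.23 + 13·0.2 + 16·0.16
 = 0.88 + 1.33 + 2.3 + 2.6 + 2.56
 = 9.67

9.67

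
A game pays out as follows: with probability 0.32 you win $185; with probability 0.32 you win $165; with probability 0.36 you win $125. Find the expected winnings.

E[payout] = 185·0.32 + 165·0.32 + 125·0.36
 = 59.2 + 52.8 + 45
 = 157

157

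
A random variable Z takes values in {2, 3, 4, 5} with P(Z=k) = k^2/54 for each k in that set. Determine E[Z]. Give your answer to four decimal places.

E[Z] = Σ z·P(Z=z)
 = 2·2/27 + 3·1/6 + 4·8/27 + 5·25/54
 = 4/27 + 1/2 + 32/27 + 125/54
 = 112/27

4.1481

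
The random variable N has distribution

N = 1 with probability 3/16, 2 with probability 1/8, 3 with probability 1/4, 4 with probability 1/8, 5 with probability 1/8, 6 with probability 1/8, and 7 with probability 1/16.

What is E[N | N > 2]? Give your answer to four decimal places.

4.4545

P(N > 2) = 1/4 + 1/8 + 1/8 + 1/8 + 1/16 = 11/16.
E[N | N > 2] = [3·1/4 + 4·1/8 + 5·1/8 + 6·1/8 + 7·1/16] / (11/16)
 = 49/16 / (11/16)
 = 49/11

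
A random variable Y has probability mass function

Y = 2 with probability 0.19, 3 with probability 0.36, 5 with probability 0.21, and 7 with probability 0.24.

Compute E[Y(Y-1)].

16.82

E[Y(Y-1)] = Σ y(y-1)·P(Y=y)
 = 2·0.19 + 6·0.36 + 20·0.21 + 42·0.24
 = 0.38 + 2.16 + 4.2 + 10.08
 = 16.82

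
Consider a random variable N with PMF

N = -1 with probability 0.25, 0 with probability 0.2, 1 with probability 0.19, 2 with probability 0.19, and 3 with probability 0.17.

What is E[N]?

0.83

E[N] = Σ n·P(N=n)
 = (-1)·0.25 + 0·0.2 + 1·0.19 + 2·0.19 + 3·0.17
 = (-0.25) + 0 + 0.19 + 0.38 + 0.51
 = 0.83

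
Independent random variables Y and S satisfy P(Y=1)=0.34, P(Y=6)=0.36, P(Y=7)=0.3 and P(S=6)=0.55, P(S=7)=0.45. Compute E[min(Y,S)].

E[min(Y,S)] = Σ_y Σ_s min(y,s) · P(Y=y)P(S=s)
 = 1·0.187 + 1·0.153 + 6·0.198 + 6·0.162 + 6·0.165 + 7·0.135
 = 0.187 + 0.153 + 1.188 + 0.972 + 0.99 + 0.945
 = 4.435

4.435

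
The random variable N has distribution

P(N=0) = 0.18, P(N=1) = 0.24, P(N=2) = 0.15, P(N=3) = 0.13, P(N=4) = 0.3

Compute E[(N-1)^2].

3.55

E[(N-1)^2] = Σ (n-1)^2·P(N=n)
 = 1·0.18 + 0·0.24 + 1·0.15 + 4·0.13 + 9·0.3
 = 0.18 + 0 + 0.15 + 0.52 + 2.7
 = 3.55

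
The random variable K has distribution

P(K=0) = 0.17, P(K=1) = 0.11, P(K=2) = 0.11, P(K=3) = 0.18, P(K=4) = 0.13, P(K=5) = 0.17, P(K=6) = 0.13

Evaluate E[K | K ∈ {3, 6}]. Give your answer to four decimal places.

4.2581

P(K ∈ {3, 6}) = 0.18 + 0.13 = 0.31.
E[K | K ∈ {3, 6}] = [3·0.18 + 6·0.13] / 0.31
 = 1.32 / 0.31
 = 132/31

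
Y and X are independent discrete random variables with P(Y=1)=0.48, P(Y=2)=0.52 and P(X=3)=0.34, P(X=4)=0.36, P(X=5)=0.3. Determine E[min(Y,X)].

E[min(Y,X)] = Σ_y Σ_x min(y,x) · P(Y=y)P(X=x)
 = 1·0.1632 + 1·0.1728 + 1·0.144 + 2·0.1768 + 2·0.1872 + 2·0.156
 = 0.1632 + 0.1728 + 0.144 + 0.3536 + 0.3744 + 0.312
 = 1.52

1.52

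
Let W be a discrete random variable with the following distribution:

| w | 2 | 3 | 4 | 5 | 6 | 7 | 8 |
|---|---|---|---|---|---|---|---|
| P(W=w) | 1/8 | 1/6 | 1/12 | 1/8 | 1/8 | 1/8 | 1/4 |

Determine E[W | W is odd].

4.8

P(W is odd) = 1/6 + 1/8 + 1/8 = 5/12.
E[W | W is odd] = [3·1/6 + 5·1/8 + 7·1/8] / (5/12)
 = 2 / (5/12)
 = 24/5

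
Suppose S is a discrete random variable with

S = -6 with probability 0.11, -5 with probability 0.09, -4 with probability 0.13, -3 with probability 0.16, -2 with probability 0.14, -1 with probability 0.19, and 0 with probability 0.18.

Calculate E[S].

-2.58

E[S] = Σ s·P(S=s)
 = (-6)·0.11 + (-5)·0.09 + (-4)·0.13 + (-3)·0.16 + (-2)·0.14 + (-1)·0.19 + 0·0.18
 = (-0.66) + (-0.45) + (-0.52) + (-0.48) + (-0.28) + (-0.19) + 0
 = -2.58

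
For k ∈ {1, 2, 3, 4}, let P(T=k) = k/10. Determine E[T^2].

E[T^2] = Σ t^2·P(T=t)
 = 1·1/10 + 4·1/5 + 9·3/10 + 16·2/5
 = 1/10 + 4/5 + 27/10 + 32/5
 = 10

10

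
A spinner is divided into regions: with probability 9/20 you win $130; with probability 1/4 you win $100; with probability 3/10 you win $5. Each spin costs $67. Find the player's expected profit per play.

18

E[payout] = 130·9/20 + 100·1/4 + 5·3/10
 = 117/2 + 25 + 3/2
 = 85
Net = 85 - 67 = 18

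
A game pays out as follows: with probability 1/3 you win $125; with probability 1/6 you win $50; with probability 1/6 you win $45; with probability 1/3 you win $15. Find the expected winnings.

E[payout] = 125·1/3 + 50·1/6 + 45·1/6 + 15·1/3
 = 125/3 + 25/3 + 15/2 + 5
 = 125/2

62.5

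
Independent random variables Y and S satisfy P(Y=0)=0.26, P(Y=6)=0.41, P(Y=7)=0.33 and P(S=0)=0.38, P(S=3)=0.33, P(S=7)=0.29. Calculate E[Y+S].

E[Y+S] = Σ_y Σ_s (y+s) · P(Y=y)P(S=s)
 = 0·0.0988 + 3·0.0858 + 7·0.0754 + 6·0.1558 + 9·0.1353 + 13·0.1189 + 7·0.1254 + 10·0.1089 + 14·0.0957
 = 0 + 0.2574 + 0.5278 + 0.9348 + 1.2177 + 1.5457 + 0.8778 + 1.089 + 1.3398
 = 7.79

7.79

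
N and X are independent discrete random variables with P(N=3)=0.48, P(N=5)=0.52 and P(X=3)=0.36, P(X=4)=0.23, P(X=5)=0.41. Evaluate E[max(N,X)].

4.544

E[max(N,X)] = Σ_n Σ_x max(n,x) · P(N=n)P(X=x)
 = 3·0.1728 + 4·0.1104 + 5·0.1968 + 5·0.1872 + 5·0.1196 + 5·0.2132
 = 0.5184 + 0.4416 + 0.984 + 0.936 + 0.598 + 1.066
 = 4.544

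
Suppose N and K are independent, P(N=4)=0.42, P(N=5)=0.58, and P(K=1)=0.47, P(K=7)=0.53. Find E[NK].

19.1444

E[NK] = Σ_n Σ_k nk · P(N=n)P(K=k)
 = 4·0.1974 + 28·0.2226 + 5·0.2726 + 35·0.3074
 = 0.7896 + 6.2328 + 1.363 + 10.759
 = 19.1444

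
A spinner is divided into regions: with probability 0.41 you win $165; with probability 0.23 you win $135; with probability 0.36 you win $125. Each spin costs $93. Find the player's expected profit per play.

50.7

E[payout] = 165·0.41 + 135·0.23 + 125·0.36
 = 67.65 + 31.05 + 45
 = 143.7
Net = 143.7 - 93 = 50.7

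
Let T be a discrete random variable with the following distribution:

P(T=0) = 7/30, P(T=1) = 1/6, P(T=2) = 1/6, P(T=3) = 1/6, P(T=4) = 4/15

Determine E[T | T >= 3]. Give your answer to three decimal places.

3.615

P(T >= 3) = 1/6 + 4/15 = 13/30.
E[T | T >= 3] = [3·1/6 + 4·4/15] / (13/30)
 = 47/30 / (13/30)
 = 47/13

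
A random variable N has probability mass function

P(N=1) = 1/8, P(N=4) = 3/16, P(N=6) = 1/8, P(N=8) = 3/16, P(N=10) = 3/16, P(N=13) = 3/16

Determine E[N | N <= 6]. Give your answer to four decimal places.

3.7143

P(N <= 6) = 1/8 + 3/16 + 1/8 = 7/16.
E[N | N <= 6] = [1·1/8 + 4·3/16 + 6·1/8] / (7/16)
 = 13/8 / (7/16)
 = 26/7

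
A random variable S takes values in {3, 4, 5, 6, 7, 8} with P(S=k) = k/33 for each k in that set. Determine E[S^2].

39

E[S^2] = Σ s^2·P(S=s)
 = 9·1/11 + 16·4/33 + 25·5/33 + 36·2/11 + 49·7/33 + 64·8/33
 = 9/11 + 64/33 + 125/33 + 72/11 + 343/33 + 512/33
 = 39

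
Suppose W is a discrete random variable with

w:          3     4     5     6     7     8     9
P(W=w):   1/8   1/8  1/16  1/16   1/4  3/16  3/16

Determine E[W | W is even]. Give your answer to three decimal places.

6.333

P(W is even) = 1/8 + 1/16 + 3/16 = 3/8.
E[W | W is even] = [4·1/8 + 6·1/16 + 8·3/16] / (3/8)
 = 19/8 / (3/8)
 = 19/3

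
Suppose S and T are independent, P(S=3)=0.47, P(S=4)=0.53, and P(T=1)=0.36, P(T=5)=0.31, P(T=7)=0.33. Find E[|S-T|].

E[|S-T|] = Σ_s Σ_t |s-t| · P(S=s)P(T=t)
 = 2·0.1692 + 2·0.1457 + 4·0.1551 + 3·0.1908 + 1·0.1643 + 3·0.1749
 = 0.3384 + 0.2914 + 0.6204 + 0.5724 + 0.1643 + 0.5247
 = 2.5116

2.5116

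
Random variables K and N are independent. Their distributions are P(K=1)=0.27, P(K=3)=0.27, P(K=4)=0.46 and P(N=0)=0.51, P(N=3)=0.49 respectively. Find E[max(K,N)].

3.1846

E[max(K,N)] = Σ_k Σ_n max(k,n) · P(K=k)P(N=n)
 = 1·0.1377 + 3·0.1323 + 3·0.1377 + 3·0.1323 + 4·0.2346 + 4·0.2254
 = 0.1377 + 0.3969 + 0.4131 + 0.3969 + 0.9384 + 0.9016
 = 3.1846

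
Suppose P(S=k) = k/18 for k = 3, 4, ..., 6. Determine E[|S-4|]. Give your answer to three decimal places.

1.111

E[|S-4|] = Σ |s-4|·P(S=s)
 = 1·1/6 + 0·2/9 + 1·5/18 + 2·1/3
 = 1/6 + 0 + 5/18 + 2/3
 = 10/9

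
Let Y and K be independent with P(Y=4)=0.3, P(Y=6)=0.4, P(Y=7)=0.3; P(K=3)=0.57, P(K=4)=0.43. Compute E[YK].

E[YK] = Σ_y Σ_k yk · P(Y=y)P(K=k)
 = 12·0.171 + 16·0.129 + 18·0.228 + 24·0.172 + 21·0.171 + 28·0.129
 = 2.052 + 2.064 + 4.104 + 4.128 + 3.591 + 3.612
 = 19.551

19.551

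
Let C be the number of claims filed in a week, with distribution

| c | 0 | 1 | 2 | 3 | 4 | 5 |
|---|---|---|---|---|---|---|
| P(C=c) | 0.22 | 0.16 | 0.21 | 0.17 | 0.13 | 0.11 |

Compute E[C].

2.16

E[C] = Σ c·P(C=c)
 = 0·0.22 + 1·0.16 + 2·0.21 + 3·0.17 + 4·0.13 + 5·0.11
 = 0 + 0.16 + 0.42 + 0.51 + 0.52 + 0.55
 = 2.16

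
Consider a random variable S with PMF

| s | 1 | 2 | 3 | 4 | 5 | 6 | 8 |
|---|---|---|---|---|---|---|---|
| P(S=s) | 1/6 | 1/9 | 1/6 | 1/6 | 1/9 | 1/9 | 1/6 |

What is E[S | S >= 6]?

7.2

P(S >= 6) = 1/9 + 1/6 = 5/18.
E[S | S >= 6] = [6·1/9 + 8·1/6] / (5/18)
 = 2 / (5/18)
 = 36/5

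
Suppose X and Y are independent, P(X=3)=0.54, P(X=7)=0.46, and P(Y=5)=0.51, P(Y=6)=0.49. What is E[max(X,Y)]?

6.1846

E[max(X,Y)] = Σ_x Σ_y max(x,y) · P(X=x)P(Y=y)
 = 5·0.2754 + 6·0.2646 + 7·0.2346 + 7·0.2254
 = 1.377 + 1.5876 + 1.6422 + 1.5778
 = 6.1846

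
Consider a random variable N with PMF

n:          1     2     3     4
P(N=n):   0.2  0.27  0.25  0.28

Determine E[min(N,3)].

E[min(N,3)] = Σ min(n,3)·P(N=n)
 = 1·0.2 + 2·0.27 + 3·0.25 + 3·0.28
 = 0.2 + 0.54 + 0.75 + 0.84
 = 2.33

2.33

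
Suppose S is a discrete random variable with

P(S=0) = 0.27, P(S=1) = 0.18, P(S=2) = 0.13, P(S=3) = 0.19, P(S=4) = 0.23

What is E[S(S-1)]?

E[S(S-1)] = Σ s(s-1)·P(S=s)
 = 0·0.27 + 0·0.18 + 2·0.13 + 6·0.19 + 12·0.23
 = 0 + 0 + 0.26 + 1.14 + 2.76
 = 4.16

4.16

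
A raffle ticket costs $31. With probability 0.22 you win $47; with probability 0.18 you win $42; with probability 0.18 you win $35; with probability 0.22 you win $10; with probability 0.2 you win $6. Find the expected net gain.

-3.4

E[payout] = 47·0.22 + 42·0.18 + 35·0.18 + 10·0.22 + 6·0.2
 = 10.34 + 7.56 + 6.3 + 2.2 + 1.2
 = 27.6
Net = 27.6 - 31 = -3.4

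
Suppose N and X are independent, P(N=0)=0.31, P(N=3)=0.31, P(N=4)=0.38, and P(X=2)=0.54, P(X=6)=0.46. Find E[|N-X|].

E[|N-X|] = Σ_n Σ_x |n-x| · P(N=n)P(X=x)
 = 2·0.1674 + 6·0.1426 + 1·0.1674 + 3·0.1426 + 2·0.2052 + 2·0.1748
 = 0.3348 + 0.8556 + 0.1674 + 0.4278 + 0.4104 + 0.3496
 = 2.5456

2.5456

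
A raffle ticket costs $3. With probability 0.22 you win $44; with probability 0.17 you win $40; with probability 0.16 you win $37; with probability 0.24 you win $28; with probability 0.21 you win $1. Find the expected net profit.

E[payout] = 44·0.22 + 40·0.17 + 37·0.16 + 28·0.24 + 1·0.21
 = 9.68 + 6.8 + 5.92 + 6.72 + 0.21
 = 29.33
Net = 29.33 - 3 = 26.33

26.33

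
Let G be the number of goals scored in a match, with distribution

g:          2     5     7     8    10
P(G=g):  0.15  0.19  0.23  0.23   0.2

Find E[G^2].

51.34

E[G^2] = Σ g^2·P(G=g)
 = 4·0.15 + 25·0.19 + 49·0.23 + 64·0.23 + 100·0.2
 = 0.6 + 4.75 + 11.27 + 14.72 + 20
 = 51.34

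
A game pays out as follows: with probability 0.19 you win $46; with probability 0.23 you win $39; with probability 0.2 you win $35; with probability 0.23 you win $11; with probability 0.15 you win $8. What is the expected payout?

E[payout] = 46·0.19 + 39·0.23 + 35·0.2 + 11·0.23 + 8·0.15
 = 8.74 + 8.97 + 7 + 2.53 + 1.2
 = 28.44

28.44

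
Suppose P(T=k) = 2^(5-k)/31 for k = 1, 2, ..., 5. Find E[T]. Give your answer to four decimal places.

1.8387

E[T] = Σ t·P(T=t)
 = 1·16/31 + 2·8/31 + 3·4/31 + 4·2/31 + 5·1/31
 = 16/31 + 16/31 + 12/31 + 8/31 + 5/31
 = 57/31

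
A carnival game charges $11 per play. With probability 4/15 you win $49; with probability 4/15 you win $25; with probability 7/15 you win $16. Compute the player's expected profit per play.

E[payout] = 49·4/15 + 25·4/15 + 16·7/15
 = 196/15 + 20/3 + 112/15
 = 136/5
Net = 136/5 - 11 = 81/5

16.2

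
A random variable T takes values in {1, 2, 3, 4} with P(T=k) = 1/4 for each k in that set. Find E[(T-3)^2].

1.5

E[(T-3)^2] = Σ (t-3)^2·P(T=t)
 = 4·1/4 + 1·1/4 + 0·1/4 + 1·1/4
 = 1 + 1/4 + 0 + 1/4
 = 3/2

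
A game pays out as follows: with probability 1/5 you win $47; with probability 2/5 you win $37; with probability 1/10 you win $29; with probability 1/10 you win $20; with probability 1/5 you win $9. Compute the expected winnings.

E[payout] = 47·1/5 + 37·2/5 + 29·1/10 + 20·1/10 + 9·1/5
 = 47/5 + 74/5 + 29/10 + 2 + 9/5
 = 309/10

30.9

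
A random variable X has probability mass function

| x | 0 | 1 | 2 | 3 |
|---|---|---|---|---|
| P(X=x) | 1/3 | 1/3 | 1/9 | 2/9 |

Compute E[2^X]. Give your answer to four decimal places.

E[2^X] = Σ 2^x·P(X=x)
 = 1·1/3 + 2·1/3 + 4·1/9 + 8·2/9
 = 1/3 + 2/3 + 4/9 + 16/9
 = 29/9

3.2222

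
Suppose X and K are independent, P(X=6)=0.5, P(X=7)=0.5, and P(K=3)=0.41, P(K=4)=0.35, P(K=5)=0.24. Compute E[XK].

E[XK] = Σ_x Σ_k xk · P(X=x)P(K=k)
 = 18·0.205 + 24·0.175 + 30·0.12 + 21·0.205 + 28·0.175 + 35·0.12
 = 3.69 + 4.2 + 3.6 + 4.305 + 4.9 + 4.2
 = 24.895

24.895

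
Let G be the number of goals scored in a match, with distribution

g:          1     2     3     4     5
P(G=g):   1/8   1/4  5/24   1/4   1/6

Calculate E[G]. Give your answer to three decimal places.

E[G] = Σ g·P(G=g)
 = 1·1/8 + 2·1/4 + 3·5/24 + 4·1/4 + 5·1/6
 = 1/8 + 1/2 + 5/8 + 1 + 5/6
 = 37/12

3.083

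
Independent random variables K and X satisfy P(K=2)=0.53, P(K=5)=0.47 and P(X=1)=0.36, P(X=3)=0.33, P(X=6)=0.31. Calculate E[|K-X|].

E[|K-X|] = Σ_k Σ_x |k-x| · P(K=k)P(X=x)
 = 1·0.1908 + 1·0.1749 + 4·0.1643 + 4·0.1692 + 2·0.1551 + 1·0.1457
 = 0.1908 + 0.1749 + 0.6572 + 0.6768 + 0.3102 + 0.1457
 = 2.1556

2.1556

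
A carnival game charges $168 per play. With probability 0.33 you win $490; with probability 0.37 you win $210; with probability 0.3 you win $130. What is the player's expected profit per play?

110.4

E[payout] = 490·0.33 + 210·0.37 + 130·0.3
 = 161.7 + 77.7 + 39
 = 278.4
Net = 278.4 - 168 = 110.4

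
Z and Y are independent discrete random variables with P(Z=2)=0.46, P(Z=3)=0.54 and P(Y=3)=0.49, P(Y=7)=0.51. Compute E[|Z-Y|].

2.5

E[|Z-Y|] = Σ_z Σ_y |z-y| · P(Z=z)P(Y=y)
 = 1·0.2254 + 5·0.2346 + 0·0.2646 + 4·0.2754
 = 0.2254 + 1.173 + 0 + 1.1016
 = 2.5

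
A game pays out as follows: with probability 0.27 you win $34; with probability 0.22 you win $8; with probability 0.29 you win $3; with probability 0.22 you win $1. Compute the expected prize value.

E[payout] = 34·0.27 + 8·0.22 + 3·0.29 + 1·0.22
 = 9.18 + 1.76 + 0.87 + 0.22
 = 12.03

12.03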